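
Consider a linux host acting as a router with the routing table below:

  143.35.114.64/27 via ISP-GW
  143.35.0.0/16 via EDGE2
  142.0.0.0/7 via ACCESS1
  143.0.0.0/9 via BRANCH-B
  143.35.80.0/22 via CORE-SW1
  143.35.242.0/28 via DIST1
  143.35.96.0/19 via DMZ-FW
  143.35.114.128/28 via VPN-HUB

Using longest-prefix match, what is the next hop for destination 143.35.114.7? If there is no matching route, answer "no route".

DMZ-FW

Routes whose prefix contains 143.35.114.7:
  142.0.0.0/7 (142.0.0.0 - 143.255.255.255) -> ACCESS1
  143.0.0.0/9 (143.0.0.0 - 143.127.255.255) -> BRANCH-B
  143.35.0.0/16 (143.35.0.0 - 143.35.255.255) -> EDGE2
  143.35.96.0/19 (143.35.96.0 - 143.35.127.255) -> DMZ-FW
More-specific entries that do NOT match:
  143.35.242.0/28 (143.35.242.0 - 143.35.242.15) does not contain 143.35.114.7
  143.35.114.128/28 (143.35.114.128 - 143.35.114.143) does not contain 143.35.114.7
  143.35.114.64/27 (143.35.114.64 - 143.35.114.95) does not contain 143.35.114.7
  143.35.80.0/22 (143.35.80.0 - 143.35.83.255) does not contain 143.35.114.7
Longest matching prefix is /19 -> next hop DMZ-FW.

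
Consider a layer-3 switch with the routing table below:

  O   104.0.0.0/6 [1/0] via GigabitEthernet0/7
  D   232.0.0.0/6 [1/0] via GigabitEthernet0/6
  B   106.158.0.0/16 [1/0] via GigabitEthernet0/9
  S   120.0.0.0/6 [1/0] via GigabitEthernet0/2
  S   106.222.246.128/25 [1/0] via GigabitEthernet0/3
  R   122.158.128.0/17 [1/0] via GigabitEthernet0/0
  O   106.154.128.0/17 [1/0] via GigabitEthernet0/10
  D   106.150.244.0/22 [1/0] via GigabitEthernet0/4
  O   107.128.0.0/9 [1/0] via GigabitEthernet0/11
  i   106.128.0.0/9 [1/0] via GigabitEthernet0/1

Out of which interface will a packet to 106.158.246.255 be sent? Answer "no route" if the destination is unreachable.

GigabitEthernet0/9

Routes whose prefix contains 106.158.246.255:
  104.0.0.0/6 (104.0.0.0 - 107.255.255.255) -> GigabitEthernet0/7
  106.128.0.0/9 (106.128.0.0 - 106.255.255.255) -> GigabitEthernet0/1
  106.158.0.0/16 (106.158.0.0 - 106.158.255.255) -> GigabitEthernet0/9
More-specific entries that do NOT match:
  106.222.246.128/25 (106.222.246.128 - 106.222.246.255) does not contain 106.158.246.255
  106.150.244.0/22 (106.150.244.0 - 106.150.247.255) does not contain 106.158.246.255
  122.158.128.0/17 (122.158.128.0 - 122.158.255.255) does not contain 106.158.246.255
  106.154.128.0/17 (106.154.128.0 - 106.154.255.255) does not contain 106.158.246.255
Longest matching prefix is /16 -> interface GigabitEthernet0/9.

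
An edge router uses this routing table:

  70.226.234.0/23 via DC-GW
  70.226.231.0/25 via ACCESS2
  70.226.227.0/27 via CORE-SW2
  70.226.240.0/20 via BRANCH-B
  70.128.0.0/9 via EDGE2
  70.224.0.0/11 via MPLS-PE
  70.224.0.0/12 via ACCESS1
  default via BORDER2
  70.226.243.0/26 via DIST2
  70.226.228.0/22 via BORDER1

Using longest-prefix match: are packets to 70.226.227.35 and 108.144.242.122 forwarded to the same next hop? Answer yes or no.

no

70.226.227.35: longest match 70.224.0.0/12 -> ACCESS1
108.144.242.122: longest match 0.0.0.0/0 -> BORDER2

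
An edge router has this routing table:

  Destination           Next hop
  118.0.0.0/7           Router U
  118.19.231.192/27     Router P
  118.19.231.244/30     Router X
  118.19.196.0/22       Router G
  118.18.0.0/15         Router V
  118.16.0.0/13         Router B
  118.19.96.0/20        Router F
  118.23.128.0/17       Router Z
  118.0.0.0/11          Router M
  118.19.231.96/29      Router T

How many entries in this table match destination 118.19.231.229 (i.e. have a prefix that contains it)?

4

Prefixes containing 118.19.231.229:
  118.0.0.0/7 (118.0.0.0 - 119.255.255.255)
  118.0.0.0/11 (118.0.0.0 - 118.31.255.255)
  118.16.0.0/13 (118.16.0.0 - 118.23.255.255)
  118.18.0.0/15 (118.18.0.0 - 118.19.255.255)
Total matching entries: 4.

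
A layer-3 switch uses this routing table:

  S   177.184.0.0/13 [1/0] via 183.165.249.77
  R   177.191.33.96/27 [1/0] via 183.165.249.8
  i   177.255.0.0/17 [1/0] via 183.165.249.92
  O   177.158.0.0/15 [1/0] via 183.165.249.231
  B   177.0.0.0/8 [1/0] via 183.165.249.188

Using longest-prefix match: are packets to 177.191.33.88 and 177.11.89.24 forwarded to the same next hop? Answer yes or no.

no

177.191.33.88: longest match 177.184.0.0/13 -> 183.165.249.77
177.11.89.24: longest match 177.0.0.0/8 -> 183.165.249.188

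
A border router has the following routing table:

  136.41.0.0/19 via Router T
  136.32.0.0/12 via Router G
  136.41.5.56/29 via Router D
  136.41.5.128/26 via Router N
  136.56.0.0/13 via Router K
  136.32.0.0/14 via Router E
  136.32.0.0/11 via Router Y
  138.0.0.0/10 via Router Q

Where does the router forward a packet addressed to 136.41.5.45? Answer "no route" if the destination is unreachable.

Router T

Routes whose prefix contains 136.41.5.45:
  136.32.0.0/11 (136.32.0.0 - 136.63.255.255) -> Router Y
  136.32.0.0/12 (136.32.0.0 - 136.47.255.255) -> Router G
  136.41.0.0/19 (136.41.0.0 - 136.41.31.255) -> Router T
More-specific entries that do NOT match:
  136.41.5.56/29 (136.41.5.56 - 136.41.5.63) does not contain 136.41.5.45
  136.41.5.128/26 (136.41.5.128 - 136.41.5.191) does not contain 136.41.5.45
Longest matching prefix is /19 -> next hop Router T.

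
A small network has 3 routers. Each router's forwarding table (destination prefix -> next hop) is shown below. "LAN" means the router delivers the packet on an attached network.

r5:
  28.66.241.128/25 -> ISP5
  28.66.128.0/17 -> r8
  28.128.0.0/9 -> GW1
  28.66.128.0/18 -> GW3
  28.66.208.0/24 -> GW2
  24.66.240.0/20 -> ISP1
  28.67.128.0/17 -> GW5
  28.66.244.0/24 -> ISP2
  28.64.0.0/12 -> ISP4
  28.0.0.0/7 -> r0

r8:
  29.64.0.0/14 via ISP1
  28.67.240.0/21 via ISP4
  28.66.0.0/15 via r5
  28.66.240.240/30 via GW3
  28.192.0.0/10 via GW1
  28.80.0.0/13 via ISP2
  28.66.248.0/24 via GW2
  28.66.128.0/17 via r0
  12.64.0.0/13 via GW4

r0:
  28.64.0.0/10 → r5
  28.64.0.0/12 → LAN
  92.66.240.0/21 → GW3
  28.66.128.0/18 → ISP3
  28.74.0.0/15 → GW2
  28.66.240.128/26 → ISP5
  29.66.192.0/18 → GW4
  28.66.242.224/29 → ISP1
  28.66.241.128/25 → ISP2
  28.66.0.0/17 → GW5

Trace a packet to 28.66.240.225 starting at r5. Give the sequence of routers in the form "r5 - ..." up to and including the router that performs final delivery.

At r5: longest match for 28.66.240.225 is 28.66.128.0/17 -> r8
At r8: longest match for 28.66.240.225 is 28.66.128.0/17 -> r0
At r0: longest match for 28.66.240.225 is 28.64.0.0/12 -> LAN

r5 - r8 - r0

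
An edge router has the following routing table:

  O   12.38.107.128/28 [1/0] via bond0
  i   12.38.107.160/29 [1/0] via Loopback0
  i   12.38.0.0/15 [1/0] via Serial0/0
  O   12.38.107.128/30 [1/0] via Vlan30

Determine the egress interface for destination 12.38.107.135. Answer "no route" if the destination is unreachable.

Routes whose prefix contains 12.38.107.135:
  12.38.0.0/15 (12.38.0.0 - 12.39.255.255) -> Serial0/0
  12.38.107.128/28 (12.38.107.128 - 12.38.107.143) -> bond0
More-specific entries that do NOT match:
  12.38.107.128/30 (12.38.107.128 - 12.38.107.131) does not contain 12.38.107.135
  12.38.107.160/29 (12.38.107.160 - 12.38.107.167) does not contain 12.38.107.135
Longest matching prefix is /28 -> interface bond0.

bond0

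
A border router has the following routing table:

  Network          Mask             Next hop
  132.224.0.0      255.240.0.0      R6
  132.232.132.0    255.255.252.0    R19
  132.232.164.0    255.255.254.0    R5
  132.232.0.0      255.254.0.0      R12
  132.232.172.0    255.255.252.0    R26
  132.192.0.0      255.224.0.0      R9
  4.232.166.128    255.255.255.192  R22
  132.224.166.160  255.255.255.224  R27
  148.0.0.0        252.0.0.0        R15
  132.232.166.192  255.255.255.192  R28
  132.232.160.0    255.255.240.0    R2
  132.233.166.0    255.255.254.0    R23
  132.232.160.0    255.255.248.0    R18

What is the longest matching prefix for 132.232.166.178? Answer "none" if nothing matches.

132.232.160.0/21

Entries matching 132.232.166.178:
  132.224.0.0/12 (132.224.0.0 - 132.239.255.255)
  132.232.0.0/15 (132.232.0.0 - 132.233.255.255)
  132.232.160.0/20 (132.232.160.0 - 132.232.175.255)
  132.232.160.0/21 (132.232.160.0 - 132.232.167.255)
Most specific is 132.232.160.0/21.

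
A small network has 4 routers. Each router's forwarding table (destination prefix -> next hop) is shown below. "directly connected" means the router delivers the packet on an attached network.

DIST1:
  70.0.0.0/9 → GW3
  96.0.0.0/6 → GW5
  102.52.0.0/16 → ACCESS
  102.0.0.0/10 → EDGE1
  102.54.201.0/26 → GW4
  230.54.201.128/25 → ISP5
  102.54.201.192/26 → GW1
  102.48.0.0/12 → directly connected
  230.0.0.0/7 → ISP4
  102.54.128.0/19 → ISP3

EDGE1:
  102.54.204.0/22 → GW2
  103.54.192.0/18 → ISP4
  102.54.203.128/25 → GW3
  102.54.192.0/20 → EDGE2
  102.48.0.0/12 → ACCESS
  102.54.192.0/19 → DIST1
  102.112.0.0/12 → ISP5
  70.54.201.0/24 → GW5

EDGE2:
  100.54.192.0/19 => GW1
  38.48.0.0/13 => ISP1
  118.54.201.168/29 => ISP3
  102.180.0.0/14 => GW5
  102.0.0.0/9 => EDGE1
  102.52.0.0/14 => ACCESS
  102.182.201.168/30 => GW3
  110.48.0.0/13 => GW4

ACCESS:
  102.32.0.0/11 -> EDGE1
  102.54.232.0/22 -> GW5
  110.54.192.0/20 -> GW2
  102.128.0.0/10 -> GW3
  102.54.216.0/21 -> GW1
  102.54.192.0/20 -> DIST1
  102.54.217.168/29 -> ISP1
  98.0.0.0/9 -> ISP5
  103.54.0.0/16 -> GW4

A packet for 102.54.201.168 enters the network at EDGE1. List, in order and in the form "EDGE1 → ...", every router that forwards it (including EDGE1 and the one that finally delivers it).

EDGE1 → EDGE2 → ACCESS → DIST1

At EDGE1: longest match for 102.54.201.168 is 102.54.192.0/20 -> EDGE2
At EDGE2: longest match for 102.54.201.168 is 102.52.0.0/14 -> ACCESS
At ACCESS: longest match for 102.54.201.168 is 102.54.192.0/20 -> DIST1
At DIST1: longest match for 102.54.201.168 is 102.48.0.0/12 -> directly connected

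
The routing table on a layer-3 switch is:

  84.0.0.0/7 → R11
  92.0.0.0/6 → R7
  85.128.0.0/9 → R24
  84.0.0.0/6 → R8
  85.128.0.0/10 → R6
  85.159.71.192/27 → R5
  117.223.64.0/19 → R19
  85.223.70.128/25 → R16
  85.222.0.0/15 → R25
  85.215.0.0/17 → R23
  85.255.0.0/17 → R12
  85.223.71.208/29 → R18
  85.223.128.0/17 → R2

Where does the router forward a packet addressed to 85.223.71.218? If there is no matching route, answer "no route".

R25

Routes whose prefix contains 85.223.71.218:
  84.0.0.0/6 (84.0.0.0 - 87.255.255.255) -> R8
  84.0.0.0/7 (84.0.0.0 - 85.255.255.255) -> R11
  85.128.0.0/9 (85.128.0.0 - 85.255.255.255) -> R24
  85.222.0.0/15 (85.222.0.0 - 85.223.255.255) -> R25
More-specific entries that do NOT match:
  85.223.71.208/29 (85.223.71.208 - 85.223.71.215) does not contain 85.223.71.218
  85.159.71.192/27 (85.159.71.192 - 85.159.71.223) does not contain 85.223.71.218
  85.223.70.128/25 (85.223.70.128 - 85.223.70.255) does not contain 85.223.71.218
  117.223.64.0/19 (117.223.64.0 - 117.223.95.255) does not contain 85.223.71.218
  85.215.0.0/17 (85.215.0.0 - 85.215.127.255) does not contain 85.223.71.218
  85.255.0.0/17 (85.255.0.0 - 85.255.127.255) does not contain 85.223.71.218
  85.223.128.0/17 (85.223.128.0 - 85.223.255.255) does not contain 85.223.71.218
Longest matching prefix is /15 -> next hop R25.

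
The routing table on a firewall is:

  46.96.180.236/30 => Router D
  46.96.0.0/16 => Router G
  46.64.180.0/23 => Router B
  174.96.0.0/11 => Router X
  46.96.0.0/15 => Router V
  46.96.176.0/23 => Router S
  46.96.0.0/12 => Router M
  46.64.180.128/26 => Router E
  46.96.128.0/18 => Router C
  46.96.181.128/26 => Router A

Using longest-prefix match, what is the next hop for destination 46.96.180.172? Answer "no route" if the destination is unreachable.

Routes whose prefix contains 46.96.180.172:
  46.96.0.0/12 (46.96.0.0 - 46.111.255.255) -> Router M
  46.96.0.0/15 (46.96.0.0 - 46.97.255.255) -> Router V
  46.96.0.0/16 (46.96.0.0 - 46.96.255.255) -> Router G
  46.96.128.0/18 (46.96.128.0 - 46.96.191.255) -> Router C
More-specific entries that do NOT match:
  46.96.180.236/30 (46.96.180.236 - 46.96.180.239) does not contain 46.96.180.172
  46.64.180.128/26 (46.64.180.128 - 46.64.180.191) does not contain 46.96.180.172
  46.96.181.128/26 (46.96.181.128 - 46.96.181.191) does not contain 46.96.180.172
  46.64.180.0/23 (46.64.180.0 - 46.64.181.255) does not contain 46.96.180.172
  46.96.176.0/23 (46.96.176.0 - 46.96.177.255) does not contain 46.96.180.172
Longest matching prefix is /18 -> next hop Router C.

Router C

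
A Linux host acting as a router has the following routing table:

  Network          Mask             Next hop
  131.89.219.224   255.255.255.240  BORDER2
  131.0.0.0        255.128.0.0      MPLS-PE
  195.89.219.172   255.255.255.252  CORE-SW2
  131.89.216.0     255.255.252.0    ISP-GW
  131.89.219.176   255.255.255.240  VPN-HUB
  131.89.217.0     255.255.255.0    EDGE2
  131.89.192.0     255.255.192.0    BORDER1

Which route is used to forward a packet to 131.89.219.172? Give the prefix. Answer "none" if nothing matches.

131.89.216.0/22

Entries matching 131.89.219.172:
  131.0.0.0/9 (131.0.0.0 - 131.127.255.255)
  131.89.192.0/18 (131.89.192.0 - 131.89.255.255)
  131.89.216.0/22 (131.89.216.0 - 131.89.219.255)
Most specific is 131.89.216.0/22.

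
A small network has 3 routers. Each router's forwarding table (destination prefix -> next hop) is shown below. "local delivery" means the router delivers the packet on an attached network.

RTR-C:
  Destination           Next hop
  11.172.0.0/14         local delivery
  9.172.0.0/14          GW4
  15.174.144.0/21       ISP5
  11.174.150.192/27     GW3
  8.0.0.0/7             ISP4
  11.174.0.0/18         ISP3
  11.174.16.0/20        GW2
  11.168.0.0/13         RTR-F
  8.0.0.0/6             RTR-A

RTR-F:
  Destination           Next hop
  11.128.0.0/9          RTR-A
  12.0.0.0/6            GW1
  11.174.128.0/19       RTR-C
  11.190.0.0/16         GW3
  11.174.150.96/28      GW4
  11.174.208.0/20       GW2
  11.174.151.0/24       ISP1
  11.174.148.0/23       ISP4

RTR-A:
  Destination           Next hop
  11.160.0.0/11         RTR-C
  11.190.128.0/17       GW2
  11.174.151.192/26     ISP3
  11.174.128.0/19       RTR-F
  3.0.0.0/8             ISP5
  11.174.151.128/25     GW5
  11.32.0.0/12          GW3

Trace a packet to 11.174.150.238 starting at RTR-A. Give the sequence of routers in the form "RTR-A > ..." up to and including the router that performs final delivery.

RTR-A > RTR-F > RTR-C

At RTR-A: longest match for 11.174.150.238 is 11.174.128.0/19 -> RTR-F
At RTR-F: longest match for 11.174.150.238 is 11.174.128.0/19 -> RTR-C
At RTR-C: longest match for 11.174.150.238 is 11.172.0.0/14 -> local delivery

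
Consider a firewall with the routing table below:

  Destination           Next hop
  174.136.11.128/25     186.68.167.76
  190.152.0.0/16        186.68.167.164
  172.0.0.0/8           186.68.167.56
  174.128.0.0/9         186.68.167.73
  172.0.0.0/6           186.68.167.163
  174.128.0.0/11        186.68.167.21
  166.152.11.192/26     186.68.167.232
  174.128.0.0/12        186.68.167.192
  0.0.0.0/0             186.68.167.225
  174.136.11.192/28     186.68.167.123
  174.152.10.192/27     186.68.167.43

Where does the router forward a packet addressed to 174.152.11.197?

186.68.167.21

Routes whose prefix contains 174.152.11.197:
  0.0.0.0/0 (default, matches everything) -> 186.68.167.225
  172.0.0.0/6 (172.0.0.0 - 175.255.255.255) -> 186.68.167.163
  174.128.0.0/9 (174.128.0.0 - 174.255.255.255) -> 186.68.167.73
  174.128.0.0/11 (174.128.0.0 - 174.159.255.255) -> 186.68.167.21
More-specific entries that do NOT match:
  174.136.11.192/28 (174.136.11.192 - 174.136.11.207) does not contain 174.152.11.197
  174.152.10.192/27 (174.152.10.192 - 174.152.10.223) does not contain 174.152.11.197
  166.152.11.192/26 (166.152.11.192 - 166.152.11.255) does not contain 174.152.11.197
  174.136.11.128/25 (174.136.11.128 - 174.136.11.255) does not contain 174.152.11.197
  190.152.0.0/16 (190.152.0.0 - 190.152.255.255) does not contain 174.152.11.197
  174.128.0.0/12 (174.128.0.0 - 174.143.255.255) does not contain 174.152.11.197
Longest matching prefix is /11 -> next hop 186.68.167.21.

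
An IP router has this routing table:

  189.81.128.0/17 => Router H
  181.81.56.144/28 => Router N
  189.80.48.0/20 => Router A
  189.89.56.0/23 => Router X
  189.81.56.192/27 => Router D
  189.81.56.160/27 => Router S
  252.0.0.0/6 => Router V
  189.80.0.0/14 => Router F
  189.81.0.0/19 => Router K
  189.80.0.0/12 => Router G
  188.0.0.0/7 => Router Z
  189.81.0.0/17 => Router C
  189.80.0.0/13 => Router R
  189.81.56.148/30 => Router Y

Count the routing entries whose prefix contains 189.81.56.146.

Prefixes containing 189.81.56.146:
  188.0.0.0/7 (188.0.0.0 - 189.255.255.255)
  189.80.0.0/12 (189.80.0.0 - 189.95.255.255)
  189.80.0.0/13 (189.80.0.0 - 189.87.255.255)
  189.80.0.0/14 (189.80.0.0 - 189.83.255.255)
  189.81.0.0/17 (189.81.0.0 - 189.81.127.255)
Total matching entries: 5.

5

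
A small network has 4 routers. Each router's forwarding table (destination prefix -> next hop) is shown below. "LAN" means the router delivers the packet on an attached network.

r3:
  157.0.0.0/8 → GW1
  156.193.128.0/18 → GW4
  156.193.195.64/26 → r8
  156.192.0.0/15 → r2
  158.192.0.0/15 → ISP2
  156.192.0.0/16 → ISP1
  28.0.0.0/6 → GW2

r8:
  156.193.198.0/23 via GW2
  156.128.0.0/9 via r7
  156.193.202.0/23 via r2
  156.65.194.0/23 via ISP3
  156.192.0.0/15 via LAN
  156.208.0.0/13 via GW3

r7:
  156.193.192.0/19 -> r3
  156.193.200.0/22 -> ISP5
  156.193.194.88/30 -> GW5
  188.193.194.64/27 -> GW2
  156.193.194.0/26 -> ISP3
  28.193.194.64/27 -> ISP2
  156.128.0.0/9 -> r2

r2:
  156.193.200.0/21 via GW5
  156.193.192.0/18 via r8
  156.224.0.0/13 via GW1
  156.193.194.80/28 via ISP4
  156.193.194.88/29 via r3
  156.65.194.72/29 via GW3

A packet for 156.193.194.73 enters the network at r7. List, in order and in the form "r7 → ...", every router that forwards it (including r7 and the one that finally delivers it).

At r7: longest match for 156.193.194.73 is 156.193.192.0/19 -> r3
At r3: longest match for 156.193.194.73 is 156.192.0.0/15 -> r2
At r2: longest match for 156.193.194.73 is 156.193.192.0/18 -> r8
At r8: longest match for 156.193.194.73 is 156.192.0.0/15 -> LAN

r7 → r3 → r2 → r8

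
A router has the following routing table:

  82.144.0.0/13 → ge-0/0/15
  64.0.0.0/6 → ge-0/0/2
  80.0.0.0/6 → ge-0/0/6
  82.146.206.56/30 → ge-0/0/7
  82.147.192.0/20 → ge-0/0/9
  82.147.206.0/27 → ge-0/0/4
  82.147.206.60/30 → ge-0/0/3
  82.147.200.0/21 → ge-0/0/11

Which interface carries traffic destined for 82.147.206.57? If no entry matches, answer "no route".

ge-0/0/11

Routes whose prefix contains 82.147.206.57:
  80.0.0.0/6 (80.0.0.0 - 83.255.255.255) -> ge-0/0/6
  82.144.0.0/13 (82.144.0.0 - 82.151.255.255) -> ge-0/0/15
  82.147.192.0/20 (82.147.192.0 - 82.147.207.255) -> ge-0/0/9
  82.147.200.0/21 (82.147.200.0 - 82.147.207.255) -> ge-0/0/11
More-specific entries that do NOT match:
  82.146.206.56/30 (82.146.206.56 - 82.146.206.59) does not contain 82.147.206.57
  82.147.206.60/30 (82.147.206.60 - 82.147.206.63) does not contain 82.147.206.57
  82.147.206.0/27 (82.147.206.0 - 82.147.206.31) does not contain 82.147.206.57
Longest matching prefix is /21 -> interface ge-0/0/11.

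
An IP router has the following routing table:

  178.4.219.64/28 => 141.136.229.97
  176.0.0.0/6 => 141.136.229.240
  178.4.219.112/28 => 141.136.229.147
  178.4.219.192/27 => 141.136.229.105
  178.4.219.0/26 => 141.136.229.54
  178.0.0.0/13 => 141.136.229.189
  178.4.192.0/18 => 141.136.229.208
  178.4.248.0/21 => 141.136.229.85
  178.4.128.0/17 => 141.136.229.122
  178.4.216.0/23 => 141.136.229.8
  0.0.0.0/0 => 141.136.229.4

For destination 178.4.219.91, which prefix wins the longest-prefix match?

Entries matching 178.4.219.91:
  0.0.0.0/0 (default, matches everything)
  176.0.0.0/6 (176.0.0.0 - 179.255.255.255)
  178.0.0.0/13 (178.0.0.0 - 178.7.255.255)
  178.4.128.0/17 (178.4.128.0 - 178.4.255.255)
  178.4.192.0/18 (178.4.192.0 - 178.4.255.255)
Most specific is 178.4.192.0/18.

178.4.192.0/18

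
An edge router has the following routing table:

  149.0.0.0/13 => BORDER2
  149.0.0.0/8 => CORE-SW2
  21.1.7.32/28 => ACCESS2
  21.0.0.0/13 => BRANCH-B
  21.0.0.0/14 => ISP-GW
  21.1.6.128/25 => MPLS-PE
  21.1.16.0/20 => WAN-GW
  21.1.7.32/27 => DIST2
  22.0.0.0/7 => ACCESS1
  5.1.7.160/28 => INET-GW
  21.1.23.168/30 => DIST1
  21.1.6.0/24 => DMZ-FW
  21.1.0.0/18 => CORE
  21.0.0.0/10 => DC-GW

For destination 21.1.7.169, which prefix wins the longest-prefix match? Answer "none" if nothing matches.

21.1.0.0/18

Entries matching 21.1.7.169:
  21.0.0.0/10 (21.0.0.0 - 21.63.255.255)
  21.0.0.0/13 (21.0.0.0 - 21.7.255.255)
  21.0.0.0/14 (21.0.0.0 - 21.3.255.255)
  21.1.0.0/18 (21.1.0.0 - 21.1.63.255)
Most specific is 21.1.0.0/18.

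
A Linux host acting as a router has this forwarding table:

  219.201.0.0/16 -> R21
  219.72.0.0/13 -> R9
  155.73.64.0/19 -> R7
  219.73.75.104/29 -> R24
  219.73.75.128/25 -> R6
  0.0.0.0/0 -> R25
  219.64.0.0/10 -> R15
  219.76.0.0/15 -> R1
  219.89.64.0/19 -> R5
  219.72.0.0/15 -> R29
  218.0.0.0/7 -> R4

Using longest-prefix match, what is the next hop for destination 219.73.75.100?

Routes whose prefix contains 219.73.75.100:
  0.0.0.0/0 (default, matches everything) -> R25
  218.0.0.0/7 (218.0.0.0 - 219.255.255.255) -> R4
  219.64.0.0/10 (219.64.0.0 - 219.127.255.255) -> R15
  219.72.0.0/13 (219.72.0.0 - 219.79.255.255) -> R9
  219.72.0.0/15 (219.72.0.0 - 219.73.255.255) -> R29
More-specific entries that do NOT match:
  219.73.75.104/29 (219.73.75.104 - 219.73.75.111) does not contain 219.73.75.100
  219.73.75.128/25 (219.73.75.128 - 219.73.75.255) does not contain 219.73.75.100
  155.73.64.0/19 (155.73.64.0 - 155.73.95.255) does not contain 219.73.75.100
  219.89.64.0/19 (219.89.64.0 - 219.89.95.255) does not contain 219.73.75.100
  219.201.0.0/16 (219.201.0.0 - 219.201.255.255) does not contain 219.73.75.100
Longest matching prefix is /15 -> next hop R29.

R29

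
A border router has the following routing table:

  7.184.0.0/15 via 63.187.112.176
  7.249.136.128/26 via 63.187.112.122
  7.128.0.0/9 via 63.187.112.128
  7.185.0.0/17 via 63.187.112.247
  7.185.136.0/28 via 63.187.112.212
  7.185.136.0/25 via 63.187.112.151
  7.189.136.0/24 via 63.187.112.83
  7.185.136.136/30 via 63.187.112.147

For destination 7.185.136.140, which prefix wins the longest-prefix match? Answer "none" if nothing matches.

7.184.0.0/15

Entries matching 7.185.136.140:
  7.128.0.0/9 (7.128.0.0 - 7.255.255.255)
  7.184.0.0/15 (7.184.0.0 - 7.185.255.255)
Most specific is 7.184.0.0/15.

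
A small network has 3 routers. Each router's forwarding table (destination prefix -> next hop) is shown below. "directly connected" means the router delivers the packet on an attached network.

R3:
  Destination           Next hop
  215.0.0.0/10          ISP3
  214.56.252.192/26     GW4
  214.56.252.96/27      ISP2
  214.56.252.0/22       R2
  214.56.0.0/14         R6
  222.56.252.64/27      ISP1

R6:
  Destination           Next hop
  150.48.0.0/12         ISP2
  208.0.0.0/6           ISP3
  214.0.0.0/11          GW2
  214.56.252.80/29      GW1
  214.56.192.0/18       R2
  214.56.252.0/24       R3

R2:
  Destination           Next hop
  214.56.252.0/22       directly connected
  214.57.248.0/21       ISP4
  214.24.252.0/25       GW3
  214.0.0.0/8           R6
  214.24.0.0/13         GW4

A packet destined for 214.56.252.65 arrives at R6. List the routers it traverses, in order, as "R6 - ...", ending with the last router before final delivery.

At R6: longest match for 214.56.252.65 is 214.56.252.0/24 -> R3
At R3: longest match for 214.56.252.65 is 214.56.252.0/22 -> R2
At R2: longest match for 214.56.252.65 is 214.56.252.0/22 -> directly connected

R6 - R3 - R2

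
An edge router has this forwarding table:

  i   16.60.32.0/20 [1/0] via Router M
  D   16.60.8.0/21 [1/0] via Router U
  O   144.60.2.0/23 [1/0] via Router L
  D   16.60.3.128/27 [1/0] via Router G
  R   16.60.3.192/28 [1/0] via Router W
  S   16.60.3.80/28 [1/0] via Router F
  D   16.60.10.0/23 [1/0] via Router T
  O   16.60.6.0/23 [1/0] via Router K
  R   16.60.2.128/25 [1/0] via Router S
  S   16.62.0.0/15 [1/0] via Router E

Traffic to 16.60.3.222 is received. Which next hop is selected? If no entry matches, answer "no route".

no route

No entry's prefix contains 16.60.3.222; there is no default route.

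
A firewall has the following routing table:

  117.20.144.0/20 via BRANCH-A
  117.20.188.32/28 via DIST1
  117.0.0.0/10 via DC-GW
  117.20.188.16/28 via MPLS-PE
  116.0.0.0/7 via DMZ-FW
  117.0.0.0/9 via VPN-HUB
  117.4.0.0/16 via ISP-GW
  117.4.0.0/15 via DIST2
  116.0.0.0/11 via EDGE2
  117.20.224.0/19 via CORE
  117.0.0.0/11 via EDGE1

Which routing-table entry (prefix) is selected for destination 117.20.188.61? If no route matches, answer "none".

Entries matching 117.20.188.61:
  116.0.0.0/7 (116.0.0.0 - 117.255.255.255)
  117.0.0.0/9 (117.0.0.0 - 117.127.255.255)
  117.0.0.0/10 (117.0.0.0 - 117.63.255.255)
  117.0.0.0/11 (117.0.0.0 - 117.31.255.255)
Most specific is 117.0.0.0/11.

117.0.0.0/11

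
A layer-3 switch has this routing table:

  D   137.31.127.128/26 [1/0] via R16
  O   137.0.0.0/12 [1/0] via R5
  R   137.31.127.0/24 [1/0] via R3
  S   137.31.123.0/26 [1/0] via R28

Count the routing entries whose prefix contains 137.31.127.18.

Prefixes containing 137.31.127.18:
  137.31.127.0/24 (137.31.127.0 - 137.31.127.255)
Total matching entries: 1.

1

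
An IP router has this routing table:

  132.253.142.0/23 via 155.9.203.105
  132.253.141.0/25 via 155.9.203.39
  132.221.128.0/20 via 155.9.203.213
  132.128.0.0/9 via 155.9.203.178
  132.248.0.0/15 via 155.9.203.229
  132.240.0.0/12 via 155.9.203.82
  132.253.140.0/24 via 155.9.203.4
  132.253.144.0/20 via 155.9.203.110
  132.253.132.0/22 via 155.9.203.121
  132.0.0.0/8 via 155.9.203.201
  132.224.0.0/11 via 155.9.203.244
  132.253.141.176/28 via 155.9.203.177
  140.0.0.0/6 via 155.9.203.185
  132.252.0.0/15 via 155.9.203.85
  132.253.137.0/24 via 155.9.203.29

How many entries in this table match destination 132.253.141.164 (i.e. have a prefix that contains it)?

5

Prefixes containing 132.253.141.164:
  132.0.0.0/8 (132.0.0.0 - 132.255.255.255)
  132.128.0.0/9 (132.128.0.0 - 132.255.255.255)
  132.224.0.0/11 (132.224.0.0 - 132.255.255.255)
  132.240.0.0/12 (132.240.0.0 - 132.255.255.255)
  132.252.0.0/15 (132.252.0.0 - 132.253.255.255)
Total matching entries: 5.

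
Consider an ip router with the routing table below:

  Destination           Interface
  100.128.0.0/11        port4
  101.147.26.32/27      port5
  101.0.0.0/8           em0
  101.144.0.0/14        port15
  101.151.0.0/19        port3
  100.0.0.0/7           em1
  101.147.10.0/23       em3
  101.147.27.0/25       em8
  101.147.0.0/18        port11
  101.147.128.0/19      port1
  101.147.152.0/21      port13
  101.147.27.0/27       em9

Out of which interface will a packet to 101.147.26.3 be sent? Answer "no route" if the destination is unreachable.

port11

Routes whose prefix contains 101.147.26.3:
  100.0.0.0/7 (100.0.0.0 - 101.255.255.255) -> em1
  101.0.0.0/8 (101.0.0.0 - 101.255.255.255) -> em0
  101.144.0.0/14 (101.144.0.0 - 101.147.255.255) -> port15
  101.147.0.0/18 (101.147.0.0 - 101.147.63.255) -> port11
More-specific entries that do NOT match:
  101.147.26.32/27 (101.147.26.32 - 101.147.26.63) does not contain 101.147.26.3
  101.147.27.0/27 (101.147.27.0 - 101.147.27.31) does not contain 101.147.26.3
  101.147.27.0/25 (101.147.27.0 - 101.147.27.127) does not contain 101.147.26.3
  101.147.10.0/23 (101.147.10.0 - 101.147.11.255) does not contain 101.147.26.3
  101.147.152.0/21 (101.147.152.0 - 101.147.159.255) does not contain 101.147.26.3
  101.151.0.0/19 (101.151.0.0 - 101.151.31.255) does not contain 101.147.26.3
  101.147.128.0/19 (101.147.128.0 - 101.147.159.255) does not contain 101.147.26.3
Longest matching prefix is /18 -> interface port11.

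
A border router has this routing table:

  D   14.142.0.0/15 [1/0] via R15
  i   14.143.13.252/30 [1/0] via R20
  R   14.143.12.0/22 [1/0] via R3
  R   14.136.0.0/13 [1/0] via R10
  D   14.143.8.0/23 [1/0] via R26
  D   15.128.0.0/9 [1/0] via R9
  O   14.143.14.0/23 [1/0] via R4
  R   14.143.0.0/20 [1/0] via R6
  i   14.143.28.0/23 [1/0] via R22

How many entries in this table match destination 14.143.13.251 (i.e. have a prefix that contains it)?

Prefixes containing 14.143.13.251:
  14.136.0.0/13 (14.136.0.0 - 14.143.255.255)
  14.142.0.0/15 (14.142.0.0 - 14.143.255.255)
  14.143.0.0/20 (14.143.0.0 - 14.143.15.255)
  14.143.12.0/22 (14.143.12.0 - 14.143.15.255)
Total matching entries: 4.

4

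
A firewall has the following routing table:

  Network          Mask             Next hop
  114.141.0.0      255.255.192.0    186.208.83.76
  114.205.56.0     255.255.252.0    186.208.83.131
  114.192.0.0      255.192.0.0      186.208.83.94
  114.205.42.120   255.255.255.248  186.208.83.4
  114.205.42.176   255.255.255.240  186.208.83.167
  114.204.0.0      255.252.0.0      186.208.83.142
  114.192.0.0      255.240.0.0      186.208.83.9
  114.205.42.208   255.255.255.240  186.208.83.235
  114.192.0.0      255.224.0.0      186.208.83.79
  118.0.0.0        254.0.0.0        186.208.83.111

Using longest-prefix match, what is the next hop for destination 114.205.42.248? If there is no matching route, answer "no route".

186.208.83.142

Routes whose prefix contains 114.205.42.248:
  114.192.0.0/10 (114.192.0.0 - 114.255.255.255) -> 186.208.83.94
  114.192.0.0/11 (114.192.0.0 - 114.223.255.255) -> 186.208.83.79
  114.192.0.0/12 (114.192.0.0 - 114.207.255.255) -> 186.208.83.9
  114.204.0.0/14 (114.204.0.0 - 114.207.255.255) -> 186.208.83.142
More-specific entries that do NOT match:
  114.205.42.120/29 (114.205.42.120 - 114.205.42.127) does not contain 114.205.42.248
  114.205.42.176/28 (114.205.42.176 - 114.205.42.191) does not contain 114.205.42.248
  114.205.42.208/28 (114.205.42.208 - 114.205.42.223) does not contain 114.205.42.248
  114.205.56.0/22 (114.205.56.0 - 114.205.59.255) does not contain 114.205.42.248
  114.141.0.0/18 (114.141.0.0 - 114.141.63.255) does not contain 114.205.42.248
Longest matching prefix is /14 -> next hop 186.208.83.142.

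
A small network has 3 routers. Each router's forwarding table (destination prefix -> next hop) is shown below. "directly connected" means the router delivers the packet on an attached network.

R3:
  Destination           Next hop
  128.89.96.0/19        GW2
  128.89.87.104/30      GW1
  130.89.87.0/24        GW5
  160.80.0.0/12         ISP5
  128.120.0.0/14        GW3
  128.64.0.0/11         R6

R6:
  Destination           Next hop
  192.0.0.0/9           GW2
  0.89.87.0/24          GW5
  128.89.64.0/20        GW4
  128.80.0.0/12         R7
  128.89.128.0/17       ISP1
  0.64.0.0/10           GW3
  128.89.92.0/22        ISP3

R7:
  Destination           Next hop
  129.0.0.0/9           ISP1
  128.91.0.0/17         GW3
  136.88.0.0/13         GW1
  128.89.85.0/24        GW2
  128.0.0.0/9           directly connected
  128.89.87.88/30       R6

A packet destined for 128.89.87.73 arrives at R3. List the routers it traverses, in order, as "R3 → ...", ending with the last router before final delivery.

R3 → R6 → R7

At R3: longest match for 128.89.87.73 is 128.64.0.0/11 -> R6
At R6: longest match for 128.89.87.73 is 128.80.0.0/12 -> R7
At R7: longest match for 128.89.87.73 is 128.0.0.0/9 -> directly connected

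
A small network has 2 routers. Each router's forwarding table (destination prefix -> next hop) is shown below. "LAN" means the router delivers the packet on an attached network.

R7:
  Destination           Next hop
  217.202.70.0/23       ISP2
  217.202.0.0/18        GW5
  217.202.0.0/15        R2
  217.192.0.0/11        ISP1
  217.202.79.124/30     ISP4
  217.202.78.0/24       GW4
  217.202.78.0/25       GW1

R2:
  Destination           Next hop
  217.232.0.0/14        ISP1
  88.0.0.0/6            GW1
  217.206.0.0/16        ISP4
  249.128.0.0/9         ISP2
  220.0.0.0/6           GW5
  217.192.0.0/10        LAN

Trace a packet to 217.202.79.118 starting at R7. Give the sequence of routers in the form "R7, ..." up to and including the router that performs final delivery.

R7, R2

At R7: longest match for 217.202.79.118 is 217.202.0.0/15 -> R2
At R2: longest match for 217.202.79.118 is 217.192.0.0/10 -> LAN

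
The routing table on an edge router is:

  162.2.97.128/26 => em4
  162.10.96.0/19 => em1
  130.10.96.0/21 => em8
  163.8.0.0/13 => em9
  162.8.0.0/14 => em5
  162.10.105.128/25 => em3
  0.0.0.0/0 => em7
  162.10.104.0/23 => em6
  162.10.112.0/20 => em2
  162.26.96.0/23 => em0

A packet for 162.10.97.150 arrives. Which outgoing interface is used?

Routes whose prefix contains 162.10.97.150:
  0.0.0.0/0 (default, matches everything) -> em7
  162.8.0.0/14 (162.8.0.0 - 162.11.255.255) -> em5
  162.10.96.0/19 (162.10.96.0 - 162.10.127.255) -> em1
More-specific entries that do NOT match:
  162.2.97.128/26 (162.2.97.128 - 162.2.97.191) does not contain 162.10.97.150
  162.10.105.128/25 (162.10.105.128 - 162.10.105.255) does not contain 162.10.97.150
  162.10.104.0/23 (162.10.104.0 - 162.10.105.255) does not contain 162.10.97.150
  162.26.96.0/23 (162.26.96.0 - 162.26.97.255) does not contain 162.10.97.150
  130.10.96.0/21 (130.10.96.0 - 130.10.103.255) does not contain 162.10.97.150
  162.10.112.0/20 (162.10.112.0 - 162.10.127.255) does not contain 162.10.97.150
Longest matching prefix is /19 -> interface em1.

em1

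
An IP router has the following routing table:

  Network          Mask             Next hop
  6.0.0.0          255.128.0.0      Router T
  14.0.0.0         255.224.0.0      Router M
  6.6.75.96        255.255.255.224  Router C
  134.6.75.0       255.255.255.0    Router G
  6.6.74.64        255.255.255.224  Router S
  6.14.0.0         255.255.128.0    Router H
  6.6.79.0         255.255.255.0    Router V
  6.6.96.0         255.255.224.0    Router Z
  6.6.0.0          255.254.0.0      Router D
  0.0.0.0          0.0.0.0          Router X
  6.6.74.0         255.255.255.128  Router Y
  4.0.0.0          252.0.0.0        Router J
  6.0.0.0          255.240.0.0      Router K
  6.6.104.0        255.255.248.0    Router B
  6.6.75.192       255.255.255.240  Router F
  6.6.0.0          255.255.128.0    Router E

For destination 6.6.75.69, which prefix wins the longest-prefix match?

Entries matching 6.6.75.69:
  0.0.0.0/0 (default, matches everything)
  4.0.0.0/6 (4.0.0.0 - 7.255.255.255)
  6.0.0.0/9 (6.0.0.0 - 6.127.255.255)
  6.0.0.0/12 (6.0.0.0 - 6.15.255.255)
  6.6.0.0/15 (6.6.0.0 - 6.7.255.255)
  6.6.0.0/17 (6.6.0.0 - 6.6.127.255)
Most specific is 6.6.0.0/17.

6.6.0.0/17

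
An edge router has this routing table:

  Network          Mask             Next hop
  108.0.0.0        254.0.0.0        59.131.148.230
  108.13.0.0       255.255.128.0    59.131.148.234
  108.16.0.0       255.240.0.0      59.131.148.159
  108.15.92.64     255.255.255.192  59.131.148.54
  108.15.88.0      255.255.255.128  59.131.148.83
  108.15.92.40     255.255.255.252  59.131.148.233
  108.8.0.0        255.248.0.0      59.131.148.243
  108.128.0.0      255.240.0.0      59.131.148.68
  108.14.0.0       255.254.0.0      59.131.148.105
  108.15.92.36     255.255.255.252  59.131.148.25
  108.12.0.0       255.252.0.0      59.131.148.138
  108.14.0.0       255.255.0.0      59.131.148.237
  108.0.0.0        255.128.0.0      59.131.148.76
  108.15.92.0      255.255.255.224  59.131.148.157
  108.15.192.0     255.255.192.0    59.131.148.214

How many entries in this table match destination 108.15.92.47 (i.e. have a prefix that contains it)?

5

Prefixes containing 108.15.92.47:
  108.0.0.0/7 (108.0.0.0 - 109.255.255.255)
  108.0.0.0/9 (108.0.0.0 - 108.127.255.255)
  108.8.0.0/13 (108.8.0.0 - 108.15.255.255)
  108.12.0.0/14 (108.12.0.0 - 108.15.255.255)
  108.14.0.0/15 (108.14.0.0 - 108.15.255.255)
Total matching entries: 5.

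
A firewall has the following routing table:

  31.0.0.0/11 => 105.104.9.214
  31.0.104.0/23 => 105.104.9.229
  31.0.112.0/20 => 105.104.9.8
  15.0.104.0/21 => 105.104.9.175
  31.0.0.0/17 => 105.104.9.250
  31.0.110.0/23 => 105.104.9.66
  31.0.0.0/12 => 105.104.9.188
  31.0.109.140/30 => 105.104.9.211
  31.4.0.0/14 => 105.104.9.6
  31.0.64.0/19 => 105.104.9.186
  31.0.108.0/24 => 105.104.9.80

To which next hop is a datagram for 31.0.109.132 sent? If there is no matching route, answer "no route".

Routes whose prefix contains 31.0.109.132:
  31.0.0.0/11 (31.0.0.0 - 31.31.255.255) -> 105.104.9.214
  31.0.0.0/12 (31.0.0.0 - 31.15.255.255) -> 105.104.9.188
  31.0.0.0/17 (31.0.0.0 - 31.0.127.255) -> 105.104.9.250
More-specific entries that do NOT match:
  31.0.109.140/30 (31.0.109.140 - 31.0.109.143) does not contain 31.0.109.132
  31.0.108.0/24 (31.0.108.0 - 31.0.108.255) does not contain 31.0.109.132
  31.0.104.0/23 (31.0.104.0 - 31.0.105.255) does not contain 31.0.109.132
  31.0.110.0/23 (31.0.110.0 - 31.0.111.255) does not contain 31.0.109.132
  15.0.104.0/21 (15.0.104.0 - 15.0.111.255) does not contain 31.0.109.132
  31.0.112.0/20 (31.0.112.0 - 31.0.127.255) does not contain 31.0.109.132
  31.0.64.0/19 (31.0.64.0 - 31.0.95.255) does not contain 31.0.109.132
Longest matching prefix is /17 -> next hop 105.104.9.250.

105.104.9.250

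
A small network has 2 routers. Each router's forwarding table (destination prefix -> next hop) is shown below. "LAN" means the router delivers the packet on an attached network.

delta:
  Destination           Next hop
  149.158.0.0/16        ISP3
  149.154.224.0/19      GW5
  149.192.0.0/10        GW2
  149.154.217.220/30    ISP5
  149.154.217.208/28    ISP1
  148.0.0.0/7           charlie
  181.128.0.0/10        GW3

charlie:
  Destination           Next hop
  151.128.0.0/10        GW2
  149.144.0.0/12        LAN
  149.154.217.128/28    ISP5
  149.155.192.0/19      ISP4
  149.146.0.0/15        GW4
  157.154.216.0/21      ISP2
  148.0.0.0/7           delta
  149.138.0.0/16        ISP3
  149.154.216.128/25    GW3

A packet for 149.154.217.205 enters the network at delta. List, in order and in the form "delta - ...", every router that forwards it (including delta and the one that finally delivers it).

At delta: longest match for 149.154.217.205 is 148.0.0.0/7 -> charlie
At charlie: longest match for 149.154.217.205 is 149.144.0.0/12 -> LAN

delta - charlie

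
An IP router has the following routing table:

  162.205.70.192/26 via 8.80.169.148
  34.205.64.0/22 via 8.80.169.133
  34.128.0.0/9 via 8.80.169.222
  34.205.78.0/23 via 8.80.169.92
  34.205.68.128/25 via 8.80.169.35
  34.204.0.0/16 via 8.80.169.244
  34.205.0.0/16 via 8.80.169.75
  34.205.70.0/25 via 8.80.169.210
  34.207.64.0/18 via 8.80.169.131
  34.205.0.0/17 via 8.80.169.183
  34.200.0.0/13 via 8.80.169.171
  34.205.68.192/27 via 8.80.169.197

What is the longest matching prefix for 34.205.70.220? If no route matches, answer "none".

34.205.0.0/17

Entries matching 34.205.70.220:
  34.128.0.0/9 (34.128.0.0 - 34.255.255.255)
  34.200.0.0/13 (34.200.0.0 - 34.207.255.255)
  34.205.0.0/16 (34.205.0.0 - 34.205.255.255)
  34.205.0.0/17 (34.205.0.0 - 34.205.127.255)
Most specific is 34.205.0.0/17.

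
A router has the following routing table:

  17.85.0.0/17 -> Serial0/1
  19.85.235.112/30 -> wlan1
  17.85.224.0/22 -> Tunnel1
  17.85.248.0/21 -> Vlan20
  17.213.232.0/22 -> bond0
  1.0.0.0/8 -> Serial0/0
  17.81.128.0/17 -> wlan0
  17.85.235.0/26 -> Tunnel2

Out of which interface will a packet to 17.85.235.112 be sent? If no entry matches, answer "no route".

No entry's prefix contains 17.85.235.112; there is no default route.

no route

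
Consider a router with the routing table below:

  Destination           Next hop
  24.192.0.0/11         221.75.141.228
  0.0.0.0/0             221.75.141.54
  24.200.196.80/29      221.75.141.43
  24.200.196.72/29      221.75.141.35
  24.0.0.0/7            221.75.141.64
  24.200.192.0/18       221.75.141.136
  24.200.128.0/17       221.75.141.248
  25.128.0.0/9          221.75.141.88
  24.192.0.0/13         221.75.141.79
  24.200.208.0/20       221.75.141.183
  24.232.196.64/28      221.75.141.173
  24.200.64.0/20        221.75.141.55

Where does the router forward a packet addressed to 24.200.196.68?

Routes whose prefix contains 24.200.196.68:
  0.0.0.0/0 (default, matches everything) -> 221.75.141.54
  24.0.0.0/7 (24.0.0.0 - 25.255.255.255) -> 221.75.141.64
  24.192.0.0/11 (24.192.0.0 - 24.223.255.255) -> 221.75.141.228
  24.200.128.0/17 (24.200.128.0 - 24.200.255.255) -> 221.75.141.248
  24.200.192.0/18 (24.200.192.0 - 24.200.255.255) -> 221.75.141.136
More-specific entries that do NOT match:
  24.200.196.80/29 (24.200.196.80 - 24.200.196.87) does not contain 24.200.196.68
  24.200.196.72/29 (24.200.196.72 - 24.200.196.79) does not contain 24.200.196.68
  24.232.196.64/28 (24.232.196.64 - 24.232.196.79) does not contain 24.200.196.68
  24.200.208.0/20 (24.200.208.0 - 24.200.223.255) does not contain 24.200.196.68
  24.200.64.0/20 (24.200.64.0 - 24.200.79.255) does not contain 24.200.196.68
Longest matching prefix is /18 -> next hop 221.75.141.136.

221.75.141.136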